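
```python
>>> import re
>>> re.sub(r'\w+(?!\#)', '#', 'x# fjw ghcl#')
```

Because the assertion is negative and zero-width, positions next to the forbidden text are skipped.
Matches: at [3:6] → 'fjw'; at [7:10] → 'ghc'.
Each match is replaced by '#'.

'x# # #l#'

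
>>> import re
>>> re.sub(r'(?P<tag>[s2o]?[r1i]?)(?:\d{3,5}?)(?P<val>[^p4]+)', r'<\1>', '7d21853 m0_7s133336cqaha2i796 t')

The pattern matches optionally one of [s2o], then optionally one of [r1i] (captured as 'tag'); then 3 to 5 of a digit (lazy) (non-capturing group); then one or more of any character except [p4] (captured as 'val').
Matches: at [2:31] → '21853 m0_7s133336cqaha2i796 t'.
The replacement refers to a captured group, so each match is rewritten using its own captured text.

'7d<21>'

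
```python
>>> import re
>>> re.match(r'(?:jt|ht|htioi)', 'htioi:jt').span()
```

Alternation tries branches left to right and keeps the first one that lets the overall match succeed at that position.
`re.match` only tries the pattern at the start of the string.
The match spans [0:2] → 'ht'.

(0, 2)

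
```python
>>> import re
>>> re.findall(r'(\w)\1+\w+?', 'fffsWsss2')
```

After group 1 captures some text, `\1` only succeeds where that same text appears again.
Walking the string: at [0:4] match 'fffs', group 1 = 'f'; at [5:9] match 'sss2', group 1 = 's'.
One capturing group, so `findall` returns just the captured substring from each match — 2 in all.

['f', 's']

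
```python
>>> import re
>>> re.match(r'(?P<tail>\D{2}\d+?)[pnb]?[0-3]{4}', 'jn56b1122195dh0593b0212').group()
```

This matches exactly 2 of a non-digit, then one or more of a digit (lazy) (captured as 'tail'); then optionally one of [pnb], then exactly 4 of a character in [0-3].
With `match`, the pattern is implicitly anchored at the beginning.
The match spans [0:9] → 'jn56b1122'.
Captured: group 1 = 'jn56'.

'jn56b1122'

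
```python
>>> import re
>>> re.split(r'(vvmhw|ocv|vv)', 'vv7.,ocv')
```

`re.split` interleaves the captured-group text with the surrounding fragments.

['', 'vv', '7.,', 'ocv', '']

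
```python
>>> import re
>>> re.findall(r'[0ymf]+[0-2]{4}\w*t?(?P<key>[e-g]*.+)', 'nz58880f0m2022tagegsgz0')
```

The pattern matches one or more of one of [0ymf]; then exactly 4 of a character in [0-2], then zero or more of a word character, then optionally a literal 't'; then zero or more of a character in [e-g], then one or more of any character (captured as 'key').
Scanning left to right: at [6:23] match '0f0m2022tagegsgz0', group 1 = '0'.
With a single group, `findall` returns only what that group captured — 1 item.

['0']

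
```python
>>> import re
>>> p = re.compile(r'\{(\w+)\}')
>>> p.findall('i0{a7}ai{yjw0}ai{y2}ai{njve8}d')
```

['a7', 'yjw0', 'y2', 'njve8']

Walking the string: at [2:6] match '{a7}', group 1 = 'a7'; at [8:14] match '{yjw0}', group 1 = 'yjw0'; at [16:20] match '{y2}', group 1 = 'y2'; at [22:29] match '{njve8}', group 1 = 'njve8'.
One capturing group, so `findall` returns just the captured substring from each match — 4 in all.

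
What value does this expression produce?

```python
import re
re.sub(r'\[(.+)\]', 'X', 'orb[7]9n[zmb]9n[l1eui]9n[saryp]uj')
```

Matches: at [3:31] → '[7]9n[zmb]9n[l1eui]9n[saryp]'.
Each match is replaced by 'X'.

'orbXuj'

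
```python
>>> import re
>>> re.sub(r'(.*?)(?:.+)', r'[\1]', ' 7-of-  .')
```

Pattern: zero or more of any character (lazy) (captured); then one or more of any character (non-capturing group).
Matches: at [0:9] → ' 7-of-  .'.
Each match is replaced using the text its own group 1 captured.

'[]'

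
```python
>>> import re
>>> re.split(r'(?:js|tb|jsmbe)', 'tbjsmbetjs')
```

Branches in `(...|...)` are attempted left-to-right; the first branch that allows the whole pattern to succeed is taken.
`split` removes every match and returns the 4 fragments in between.

['', '', 'mbet', '']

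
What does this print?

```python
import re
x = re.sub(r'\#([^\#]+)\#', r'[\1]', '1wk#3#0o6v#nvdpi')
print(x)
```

Matches: at [3:6] → '#3#'.
`\1` in the replacement pulls in group 1's text for each match.

1wk[3]0o6v#nvdpi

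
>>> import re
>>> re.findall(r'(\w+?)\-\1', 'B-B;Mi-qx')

The backreference `\1` re-matches whatever the first group consumed, character for character.
Walking the string: at [0:3] match 'B-B', group 1 = 'B'.
`findall` collects group 1 from the one match (1 total).

['B']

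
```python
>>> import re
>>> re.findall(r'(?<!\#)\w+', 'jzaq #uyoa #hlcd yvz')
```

The negative lookaround is zero-width — it rules out positions where the adjacent text would match, without consuming anything.
Matches: at [0:4] → 'jzaq'; at [7:10] → 'yoa'; at [13:16] → 'lcd'; at [17:20] → 'yvz'.
With no groups in the pattern, `findall` gives back each whole match — 4 here.

['jzaq', 'yoa', 'lcd', 'yvz']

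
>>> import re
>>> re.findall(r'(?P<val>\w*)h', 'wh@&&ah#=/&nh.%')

['w', 'a', 'n']

This matches zero or more of a word character (captured as 'val'); then a literal 'h'.
With a single group, `findall` returns only what that group captured — 3 items.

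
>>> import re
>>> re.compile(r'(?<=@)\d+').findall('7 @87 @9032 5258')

The lookaround is zero-width — it requires the adjacent text to match without consuming it, so the asserted text isn't part of the match.
Scanning left to right: at [3:5] → '87'; at [7:11] → '9032'.
`findall` yields the raw match text (2 of them) because the pattern has no groups.

['87', '9032']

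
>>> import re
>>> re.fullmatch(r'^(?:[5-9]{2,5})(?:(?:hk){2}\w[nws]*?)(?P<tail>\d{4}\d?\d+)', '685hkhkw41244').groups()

('41244',)

This matches anchored at the start of the string; then 2 to 5 of a character in [5-9] (non-capturing group); then the literal 'hk' repeated 2 times, then a word character, then zero or more of one of [nws] (lazy) (non-capturing group); then exactly 4 of a digit, then optionally a digit, then one or more of a digit (captured as 'tail').
`re.fullmatch` requires the pattern to consume the entire string.
The match spans [0:13] → '685hkhkw41244'.
Captured: group 1 = '41244'.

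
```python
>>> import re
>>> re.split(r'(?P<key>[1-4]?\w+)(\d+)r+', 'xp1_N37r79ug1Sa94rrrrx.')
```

['', 'xp1_N37r79ug1Sa9', '4', 'x.']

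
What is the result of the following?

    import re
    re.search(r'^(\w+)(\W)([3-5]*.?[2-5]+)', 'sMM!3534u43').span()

The match spans [0:11] → 'sMM!3534u43'.

(0, 11)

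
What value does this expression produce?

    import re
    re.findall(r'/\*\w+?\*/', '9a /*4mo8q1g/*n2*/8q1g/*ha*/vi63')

Matches: at [12:18] → '/*n2*/'; at [22:28] → '/*ha*/'.
With no groups in the pattern, `findall` gives back each whole match — 2 here.

['/*n2*/', '/*ha*/']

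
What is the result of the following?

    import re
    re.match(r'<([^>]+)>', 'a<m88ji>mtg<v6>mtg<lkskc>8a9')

None

With `match`, the pattern is implicitly anchored at the beginning.
Here position 0 doesn't satisfy it, so the call returns None.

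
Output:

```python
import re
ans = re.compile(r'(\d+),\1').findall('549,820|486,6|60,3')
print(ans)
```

`\1` has to match the exact text group 1 already captured.
With a single group, `findall` returns only what that group captured — 1 item.

['6']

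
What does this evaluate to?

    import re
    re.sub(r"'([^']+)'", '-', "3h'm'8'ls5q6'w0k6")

'3h-8-w0k6'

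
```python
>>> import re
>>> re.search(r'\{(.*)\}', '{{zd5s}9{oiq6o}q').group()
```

Unlike `match`, `search` isn't anchored — it looks for the pattern anywhere in the string.
The match spans [0:15] → '{{zd5s}9{oiq6o}'.
Captured: group 1 = '{zd5s}9{oiq6o'.

'{{zd5s}9{oiq6o}'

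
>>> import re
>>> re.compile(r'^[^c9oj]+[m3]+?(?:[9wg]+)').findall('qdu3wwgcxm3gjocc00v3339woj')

['qdu3wwg']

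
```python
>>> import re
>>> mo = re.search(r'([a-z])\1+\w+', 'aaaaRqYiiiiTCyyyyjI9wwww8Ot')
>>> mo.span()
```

(0, 27)

A backreference is literal: `\1` must see the identical characters the first group matched.
The match spans [0:27] → 'aaaaRqYiiiiTCyyyyjI9wwww8Ot'.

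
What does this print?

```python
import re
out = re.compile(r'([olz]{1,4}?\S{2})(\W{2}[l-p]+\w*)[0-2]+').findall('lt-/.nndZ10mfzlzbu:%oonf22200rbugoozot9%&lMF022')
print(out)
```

The pattern matches 1 to 4 of one of [olz] (lazy), then exactly 2 of a non-whitespace character (captured); then exactly 2 of a non-word character, then one or more of a character in [l-p], then zero or more of a word character (captured); then one or more of a character in [0-2].
Walking the string: at [0:11] match 'lt-/.nndZ10', groups = ('lt-', '/.nndZ1'); at [13:29] match 'zlzbu:%oonf22200', groups = ('zlzbu', ':%oonf2220'); at [33:47] match 'oozot9%&lMF022', groups = ('oozot9', '%&lMF02').
With 2 capturing groups, `findall` returns a 2-tuple per match.

[('lt-', '/.nndZ1'), ('zlzbu', ':%oonf2220'), ('oozot9', '%&lMF02')]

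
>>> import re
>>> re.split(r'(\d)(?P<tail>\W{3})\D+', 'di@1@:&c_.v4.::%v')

This matches a digit (captured); then exactly 3 of a non-word character (captured as 'tail'); then one or more of a non-digit.
Matches to split on: at [3:11] → '1@:&c_.v'; at [11:17] → '4.::%v'.
`re.split` interleaves the captured-group text with the surrounding fragments.

['di@', '1', '@:&', '', '4', '.::', '']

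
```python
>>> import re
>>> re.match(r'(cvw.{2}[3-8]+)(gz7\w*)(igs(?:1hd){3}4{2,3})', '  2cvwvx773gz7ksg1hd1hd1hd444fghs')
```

None

`re.match` only tries the pattern at the start of the string.
Here the pattern fails at index 0, so the call returns None.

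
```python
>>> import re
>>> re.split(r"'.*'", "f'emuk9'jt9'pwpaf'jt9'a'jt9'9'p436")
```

['f', 'p436']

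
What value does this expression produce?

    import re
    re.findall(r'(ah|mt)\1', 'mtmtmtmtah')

`\1` has to match the exact text group 1 already captured.
Scanning left to right: at [0:4] match 'mtmt', group 1 = 'mt'; at [4:8] match 'mtmt', group 1 = 'mt'.
Because there's exactly one group, `findall` drops the full match and keeps group 1 from each hit.

['mt', 'mt']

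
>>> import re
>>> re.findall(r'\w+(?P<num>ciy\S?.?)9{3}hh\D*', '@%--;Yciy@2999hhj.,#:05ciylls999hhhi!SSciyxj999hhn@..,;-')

This matches one or more of a word character; then the literal 'ciy', then optionally a non-whitespace character, then optionally any character (captured as 'num'); then exactly 3 of a literal '9', then the literal 'hh', then zero or more of a non-digit.
Walking the string: at [5:21] match 'Yciy@2999hhj.,#:', group 1 = 'ciy@2'; at [37:56] match 'SSciyxj999hhn@..,;-', group 1 = 'ciyxj'.
Because there's exactly one group, `findall` drops the full match and keeps group 1 from each hit.

['ciy@2', 'ciyxj']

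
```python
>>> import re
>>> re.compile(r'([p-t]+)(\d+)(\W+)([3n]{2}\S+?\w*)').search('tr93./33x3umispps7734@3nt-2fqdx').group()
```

'tr93./33x3umispps7734'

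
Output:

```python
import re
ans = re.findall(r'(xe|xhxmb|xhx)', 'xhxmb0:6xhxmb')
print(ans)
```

Alternation tries branches left to right and keeps the first one that lets the overall match succeed at that position.
Matches: at [0:5] match 'xhxmb', group 1 = 'xhxmb'; at [8:13] match 'xhxmb', group 1 = 'xhxmb'.
Because there's exactly one group, `findall` drops the full match and keeps group 1 from each hit.

['xhxmb', 'xhxmb']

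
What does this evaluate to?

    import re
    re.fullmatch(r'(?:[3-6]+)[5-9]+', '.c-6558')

This matches one or more of a character in [3-6] (non-capturing group); then one or more of a character in [5-9].
`fullmatch` succeeds only if the pattern covers the string from start to end.
Here the string isn't matched end-to-end, so the call returns None.

None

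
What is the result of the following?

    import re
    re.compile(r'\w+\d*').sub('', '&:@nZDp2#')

Every occurrence is swapped for ''.

'&:@#'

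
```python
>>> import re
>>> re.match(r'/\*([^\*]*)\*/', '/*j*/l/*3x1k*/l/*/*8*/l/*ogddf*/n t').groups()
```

The match spans [0:5] → '/*j*/'.
Captured: group 1 = 'j'.

('j',)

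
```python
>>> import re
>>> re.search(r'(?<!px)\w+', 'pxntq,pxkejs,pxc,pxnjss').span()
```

`(?!…)`/`(?<!…)` only lets a position through if the neighbouring text does NOT match; no characters are consumed.
`re.search` tries every starting position until one works.
The match spans [0:5] → 'pxntq'.

(0, 5)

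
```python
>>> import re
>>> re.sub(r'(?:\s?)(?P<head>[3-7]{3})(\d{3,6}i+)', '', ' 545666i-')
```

Pattern: optionally whitespace (non-capturing group); then exactly 3 of a character in [3-7] (captured as 'head'); then 3 to 6 of a digit, then one or more of a literal 'i' (captured).
Matches: at [0:8] → ' 545666i'.
Each match is replaced by ''.

'-'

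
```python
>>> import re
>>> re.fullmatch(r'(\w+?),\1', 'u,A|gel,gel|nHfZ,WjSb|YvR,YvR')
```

`re.fullmatch` requires the pattern to consume the entire string.
Here the pattern can't cover the whole string, so the call returns None.

None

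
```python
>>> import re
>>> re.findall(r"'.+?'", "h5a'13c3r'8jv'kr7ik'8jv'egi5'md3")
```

Scanning left to right: at [3:10] → "'13c3r'"; at [13:20] → "'kr7ik'"; at [23:29] → "'egi5'".
`findall` yields the raw match text (3 of them) because the pattern has no groups.

["'13c3r'", "'kr7ik'", "'egi5'"]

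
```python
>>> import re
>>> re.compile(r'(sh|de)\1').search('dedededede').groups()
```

A backreference is literal: `\1` must see the identical characters the first group matched.
`re.search` scans for the first position where the pattern succeeds.
The match spans [0:4] → 'dede'.
Captured: group 1 = 'de'.

('de',)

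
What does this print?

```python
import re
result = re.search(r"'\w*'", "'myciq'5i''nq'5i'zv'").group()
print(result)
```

`re.search` tries every starting position until one works.
The match spans [0:7] → "'myciq'".

'myciq'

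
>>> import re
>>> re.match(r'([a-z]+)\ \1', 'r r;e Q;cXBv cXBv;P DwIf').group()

'r r'

With `match`, the pattern is implicitly anchored at the beginning.
The match spans [0:3] → 'r r'.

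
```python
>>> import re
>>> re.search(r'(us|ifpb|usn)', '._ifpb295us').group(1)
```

`search` walks the string left to right and returns the first match it finds.
The match spans [2:6] → 'ifpb'.
Captured: group 1 = 'ifpb'.

'ifpb'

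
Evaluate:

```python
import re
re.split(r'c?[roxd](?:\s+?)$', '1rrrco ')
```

['1rrr', '']

`split` removes every match and returns the 2 fragments in between.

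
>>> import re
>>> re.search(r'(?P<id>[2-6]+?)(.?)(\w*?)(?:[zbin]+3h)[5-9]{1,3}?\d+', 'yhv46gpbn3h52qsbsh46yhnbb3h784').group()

This matches one or more of a character in [2-6] (lazy) (captured as 'id'); then optionally any character (captured); then zero or more of a word character (lazy) (captured); then one or more of one of [zbin], then the literal '3h' (non-capturing group); then 1 to 3 of a character in [5-9] (lazy), then one or more of a digit.
The match spans [3:13] → '46gpbn3h52'.

'46gpbn3h52'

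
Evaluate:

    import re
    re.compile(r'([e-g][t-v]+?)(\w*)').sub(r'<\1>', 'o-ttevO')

The pattern matches a character in [e-g], then one or more of a character in [t-v] (lazy) (captured); then zero or more of a word character (captured).
The replacement refers to a captured group, so each match is rewritten using its own captured text.

'o-tt<ev>'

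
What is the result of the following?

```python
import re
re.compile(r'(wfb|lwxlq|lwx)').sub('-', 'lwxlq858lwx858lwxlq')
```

'-858-858-'

Alternation isn't longest-match — the leftmost alternative that fits at this position is chosen.
Matches: at [0:5] → 'lwxlq'; at [8:11] → 'lwx'; at [14:19] → 'lwxlq'.
Every occurrence is swapped for '-'.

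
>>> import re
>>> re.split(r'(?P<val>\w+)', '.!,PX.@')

The pattern matches one or more of a word character (captured as 'val').
Matches to split on: at [3:5] → 'PX'.
`re.split` interleaves the captured-group text with the surrounding fragments.

['.!,', 'PX', '.@']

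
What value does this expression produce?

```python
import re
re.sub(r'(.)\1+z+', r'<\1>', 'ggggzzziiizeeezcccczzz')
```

'<g><i><e><c>'

After group 1 captures some text, `\1` only succeeds where that same text appears again.
Matches: at [0:7] → 'ggggzzz'; at [7:11] → 'iiiz'; at [11:15] → 'eeez'; at [15:22] → 'cccczzz'.
The replacement refers to a captured group, so each match is rewritten using its own captured text.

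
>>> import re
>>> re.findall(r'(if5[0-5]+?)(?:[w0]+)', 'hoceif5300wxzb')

['if53']

The pattern matches the literal 'if5', then one or more of a character in [0-5] (lazy) (captured); then one or more of one of [w0] (non-capturing group).
Scanning left to right: at [4:11] match 'if5300w', group 1 = 'if53'.
One capturing group, so `findall` returns just the captured substring from the one match — 1 in all.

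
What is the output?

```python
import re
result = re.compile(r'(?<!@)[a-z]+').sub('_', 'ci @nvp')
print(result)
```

_ @n_

The negative lookahead/lookbehind blocks any match where the forbidden context is present.
Each match is replaced by '_'.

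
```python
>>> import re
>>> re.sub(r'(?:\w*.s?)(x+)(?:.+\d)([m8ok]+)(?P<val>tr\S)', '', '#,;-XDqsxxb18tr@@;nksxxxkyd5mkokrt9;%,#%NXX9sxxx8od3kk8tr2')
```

'#,;-'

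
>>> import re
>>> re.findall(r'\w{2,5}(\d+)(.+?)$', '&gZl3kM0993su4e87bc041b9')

With 2 capturing groups, `findall` returns a 2-tuple per match.

[('3', 'kM0993su4e87bc041b9')]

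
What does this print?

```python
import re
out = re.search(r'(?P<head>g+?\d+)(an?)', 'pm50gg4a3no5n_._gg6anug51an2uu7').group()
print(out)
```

Pattern: one or more of a literal 'g' (lazy), then one or more of a digit (captured as 'head'); then a literal 'a', then optionally a literal 'n' (captured).
`search` walks the string left to right and returns the first match it finds.
The match spans [4:8] → 'gg4a'.
Captured: group 1 = 'gg4', group 2 = 'a'.

gg4a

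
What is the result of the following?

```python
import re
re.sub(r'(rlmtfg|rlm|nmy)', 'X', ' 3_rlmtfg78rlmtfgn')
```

' 3_X78Xn'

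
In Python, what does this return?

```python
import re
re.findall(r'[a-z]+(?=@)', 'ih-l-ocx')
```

[]

The lookaround is zero-width — it requires the adjacent text to match without consuming it, so the asserted text isn't part of the match.
`findall` yields the raw match text (0 of them) because the pattern has no groups.
Nothing in the string satisfies the pattern, so the list is empty.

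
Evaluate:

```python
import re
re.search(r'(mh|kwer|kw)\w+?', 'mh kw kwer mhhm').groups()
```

`search` walks the string left to right and returns the first match it finds.
The match spans [6:9] → 'kwe'.
Captured: group 1 = 'kw'.

('kw',)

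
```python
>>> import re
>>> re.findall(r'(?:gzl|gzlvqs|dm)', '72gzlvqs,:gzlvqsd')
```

The regex engine tests alternatives in the order written; an earlier branch that matches wins even if a later one would match more.
No capturing groups, so `findall` returns the 2 full match strings.

['gzl', 'gzl']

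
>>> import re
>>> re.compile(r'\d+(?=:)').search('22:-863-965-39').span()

(0, 2)

The positive lookaround only admits positions where the adjacent text matches; those characters stay outside the span.
The match spans [0:2] → '22'.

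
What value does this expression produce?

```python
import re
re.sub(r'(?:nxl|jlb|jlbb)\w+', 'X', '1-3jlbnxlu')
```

`sub` substitutes 'X' at each match site.

'1-3X'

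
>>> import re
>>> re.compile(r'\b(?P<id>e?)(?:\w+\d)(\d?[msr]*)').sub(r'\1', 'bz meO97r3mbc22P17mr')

The pattern matches a word boundary (`\b`, zero-width); then optionally a literal 'e' (captured as 'id'); then one or more of a word character, then a digit (non-capturing group); then optionally a digit, then zero or more of one of [msr] (captured).
Matches: at [3:20] → 'meO97r3mbc22P17mr'.
Each match is replaced using the text its own group 1 captured.

'bz '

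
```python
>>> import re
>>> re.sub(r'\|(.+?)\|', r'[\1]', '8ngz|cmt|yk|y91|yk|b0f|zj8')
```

'8ngz[cmt]yk[y91]yk[b0f]zj8'

A `+?`/`*?`/`{m,n}?` starts at its minimum and grows only as far as needed for what follows to match.
Matches: at [4:9] → '|cmt|'; at [11:16] → '|y91|'; at [18:23] → '|b0f|'.
`\1` in the replacement pulls in group 1's text for each match.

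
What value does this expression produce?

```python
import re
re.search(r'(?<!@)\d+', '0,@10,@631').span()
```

The negative lookaround is zero-width — it rules out positions where the adjacent text would match, without consuming anything.
`search` walks the string left to right and returns the first match it finds.
The match spans [0:1] → '0'.

(0, 1)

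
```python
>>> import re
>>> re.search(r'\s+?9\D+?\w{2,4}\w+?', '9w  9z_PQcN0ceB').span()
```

(2, 11)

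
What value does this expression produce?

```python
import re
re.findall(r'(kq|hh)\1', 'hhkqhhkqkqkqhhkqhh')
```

After group 1 captures some text, `\1` only succeeds where that same text appears again.
With a single group, `findall` returns only what that group captured — 1 item.

['kq']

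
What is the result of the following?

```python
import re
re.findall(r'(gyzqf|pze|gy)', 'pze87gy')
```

['pze', 'gy']

One capturing group, so `findall` returns just the captured substring from each match — 2 in all.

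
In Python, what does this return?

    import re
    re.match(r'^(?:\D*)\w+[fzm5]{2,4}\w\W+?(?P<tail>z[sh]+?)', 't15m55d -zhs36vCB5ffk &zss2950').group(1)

The match spans [0:11] → 't15m55d -zh'.
Captured: group 1 = 'zh'.

'zh'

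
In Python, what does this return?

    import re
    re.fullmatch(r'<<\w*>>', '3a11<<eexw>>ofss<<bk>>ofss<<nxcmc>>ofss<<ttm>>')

None

`re.fullmatch` requires the pattern to consume the entire string.
Here the pattern can't cover the whole string, so the call returns None.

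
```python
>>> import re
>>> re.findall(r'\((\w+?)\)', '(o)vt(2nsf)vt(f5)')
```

Because there's exactly one group, `findall` drops the full match and keeps group 1 from each hit.

['o', '2nsf', 'f5']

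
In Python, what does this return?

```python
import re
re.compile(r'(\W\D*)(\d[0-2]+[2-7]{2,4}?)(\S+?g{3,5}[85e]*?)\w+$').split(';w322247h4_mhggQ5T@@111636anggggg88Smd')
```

['', ';w', '322247', 'h4_mhggQ5T@@111636anggggg', '']

Lazy quantifiers expand one character at a time until the remainder of the pattern can match.
The group in the pattern means `split` returns the separators' captures alongside the pieces.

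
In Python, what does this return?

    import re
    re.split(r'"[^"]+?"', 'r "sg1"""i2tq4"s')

['r ', '"', 's']

`split` removes every match and returns the 3 fragments in between.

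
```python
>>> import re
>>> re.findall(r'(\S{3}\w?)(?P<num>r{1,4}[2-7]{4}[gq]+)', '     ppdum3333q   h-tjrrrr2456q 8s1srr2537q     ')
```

[('h-tj', 'rrrr2456q'), ('8s1s', 'rr2537q')]

The pattern matches exactly 3 of a non-whitespace character, then optionally a word character (captured); then 1 to 4 of a literal 'r', then exactly 4 of a character in [2-7], then one or more of one of [gq] (captured as 'num').
Multiple groups make `findall` return tuples — one 2-tuple for each match.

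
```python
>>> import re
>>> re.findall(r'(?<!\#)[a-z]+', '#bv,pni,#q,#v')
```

`(?!…)`/`(?<!…)` only lets a position through if the neighbouring text does NOT match; no characters are consumed.
Scanning left to right: at [2:3] → 'v'; at [4:7] → 'pni'.
Since nothing is captured, `findall` lists the 2 matched substrings directly.

['v', 'pni']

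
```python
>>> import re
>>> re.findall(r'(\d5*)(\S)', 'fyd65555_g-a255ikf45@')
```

[('65555', '_'), ('255', 'i'), ('45', '@')]

This matches a digit, then zero or more of the literal '5' (captured); then a non-whitespace character (captured).
Walking the string: at [3:9] match '65555_', groups = ('65555', '_'); at [12:16] match '255i', groups = ('255', 'i'); at [18:21] match '45@', groups = ('45', '@').
With 2 capturing groups, `findall` returns a 2-tuple per match.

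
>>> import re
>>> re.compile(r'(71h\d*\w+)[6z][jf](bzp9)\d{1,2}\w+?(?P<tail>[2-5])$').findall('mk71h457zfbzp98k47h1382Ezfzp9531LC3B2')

[('71h457', 'bzp9', '2')]

Pattern: the literal '71h', then zero or more of a digit, then one or more of a word character (captured); then one of [6z], then one of [jf]; then the literal 'bz', then the literal 'p9' (captured); then 1 to 2 of a digit, then one or more of a word character (lazy); then a character in [2-5] (captured as 'tail'); then anchored at the end.
Scanning left to right: at [2:37] match '71h457zfbzp98k47h1382Ezfzp9531LC3B2', groups = ('71h457', 'bzp9', '2').
`findall` packs the 3 group values into a tuple for every match.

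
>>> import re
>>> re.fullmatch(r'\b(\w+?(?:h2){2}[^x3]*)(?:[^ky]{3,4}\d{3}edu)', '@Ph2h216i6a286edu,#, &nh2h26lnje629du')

None

The pattern matches a word boundary (`\b`, zero-width); then one or more of a word character (lazy), then the literal 'h2' repeated 2 times, then zero or more of any character except [x3] (captured); then 3 to 4 of any character except [ky], then exactly 3 of a digit, then the literal 'edu' (non-capturing group).
`re.fullmatch` requires the pattern to consume the entire string.
Here the string isn't matched end-to-end, so the call returns None.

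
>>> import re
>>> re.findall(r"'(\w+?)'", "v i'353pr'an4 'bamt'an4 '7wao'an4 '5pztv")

Matches: at [3:10] match "'353pr'", group 1 = '353pr'; at [14:20] match "'bamt'", group 1 = 'bamt'; at [24:30] match "'7wao'", group 1 = '7wao'.
`findall` collects group 1 from each match (3 total).

['353pr', 'bamt', '7wao']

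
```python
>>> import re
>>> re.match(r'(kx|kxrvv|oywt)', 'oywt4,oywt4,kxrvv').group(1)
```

The match spans [0:4] → 'oywt'.
Captured: group 1 = 'oywt'.

'oywt'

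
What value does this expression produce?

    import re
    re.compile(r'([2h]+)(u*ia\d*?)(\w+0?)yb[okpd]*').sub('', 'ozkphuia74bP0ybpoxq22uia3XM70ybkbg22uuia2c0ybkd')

'ozkp'

Pattern: one or more of one of [2h] (captured); then zero or more of a literal 'u', then the literal 'ia', then zero or more of a digit (lazy) (captured); then one or more of a word character, then optionally the literal '0' (captured); then the literal 'yb', then zero or more of one of [okpd].
`sub` substitutes '' at each match site.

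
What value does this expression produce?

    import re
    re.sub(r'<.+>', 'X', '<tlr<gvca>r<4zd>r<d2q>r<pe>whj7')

'Xwhj7'

Matches: at [0:27] → '<tlr<gvca>r<4zd>r<d2q>r<pe>'.
`sub` substitutes 'X' at each match site.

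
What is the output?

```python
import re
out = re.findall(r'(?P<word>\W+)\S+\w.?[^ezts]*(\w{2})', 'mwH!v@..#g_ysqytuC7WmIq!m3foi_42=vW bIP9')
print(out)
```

[('!', 'P9')]

This matches one or more of a non-word character (captured as 'word'); then one or more of a non-whitespace character; then a word character, then optionally any character; then zero or more of any character except [ezts]; then exactly 2 of a word character (captured).
`findall` packs the 2 group values into a tuple for every match.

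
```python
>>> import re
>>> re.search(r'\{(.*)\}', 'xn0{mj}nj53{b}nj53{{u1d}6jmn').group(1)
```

The match spans [3:24] → '{mj}nj53{b}nj53{{u1d}'.
Captured: group 1 = 'mj}nj53{b}nj53{{u1d'.

'mj}nj53{b}nj53{{u1d'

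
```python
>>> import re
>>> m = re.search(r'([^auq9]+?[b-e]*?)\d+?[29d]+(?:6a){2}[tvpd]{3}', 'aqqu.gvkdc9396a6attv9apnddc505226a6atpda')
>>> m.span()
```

The pattern matches one or more of any character except [auq9] (lazy), then zero or more of a character in [b-e] (lazy) (captured); then one or more of a digit (lazy); then one or more of one of [29d], then the literal '6a' repeated 2 times, then exactly 3 of one of [tvpd].
The match spans [4:20] → '.gvkdc9396a6attv'.

(4, 20)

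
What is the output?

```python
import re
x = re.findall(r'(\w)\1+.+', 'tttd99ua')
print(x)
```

A backreference is literal: `\1` must see the identical characters the first group matched.
Matches: at [0:8] match 'tttd99ua', group 1 = 't'.
With a single group, `findall` returns only what that group captured — 1 item.

['t']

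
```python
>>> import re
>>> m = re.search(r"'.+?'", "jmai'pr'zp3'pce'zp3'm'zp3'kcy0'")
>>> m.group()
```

"'pr'"

Lazy quantifiers expand one character at a time until the remainder of the pattern can match.
The match spans [4:8] → "'pr'".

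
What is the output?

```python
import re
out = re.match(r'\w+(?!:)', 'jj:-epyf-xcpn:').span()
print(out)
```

(0, 1)

The negative lookahead/lookbehind blocks any match where the forbidden context is present.
`re.match` only tries the pattern at the start of the string.
The match spans [0:1] → 'j'.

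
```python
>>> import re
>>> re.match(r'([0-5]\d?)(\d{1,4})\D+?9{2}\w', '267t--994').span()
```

(0, 9)

Pattern: a character in [0-5], then optionally a digit (captured); then 1 to 4 of a digit (captured); then one or more of a non-digit (lazy); then exactly 2 of the literal '9', then a word character.
`re.match` only tries the pattern at the start of the string.
The match spans [0:9] → '267t--994'.
Captured: group 1 = '26', group 2 = '7'.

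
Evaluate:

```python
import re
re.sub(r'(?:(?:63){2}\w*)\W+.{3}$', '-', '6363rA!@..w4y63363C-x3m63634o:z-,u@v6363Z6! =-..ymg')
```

'6363rA!@..w4y63363C-x3m63634o:z-,u@v-'

The pattern matches the literal '63' repeated 2 times, then zero or more of a word character (non-capturing group); then one or more of a non-word character, then exactly 3 of any character; then anchored at the end.
Matches: at [36:51] → '6363Z6! =-..ymg'.
Each match is replaced by '-'.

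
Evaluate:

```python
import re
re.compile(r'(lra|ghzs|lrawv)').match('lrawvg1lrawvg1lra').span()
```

The regex engine tests alternatives in the order written; an earlier branch that matches wins even if a later one would match more.
`re.match` won't scan ahead — the pattern has to work from the very first character.
The match spans [0:3] → 'lra'.
Captured: group 1 = 'lra'.

(0, 3)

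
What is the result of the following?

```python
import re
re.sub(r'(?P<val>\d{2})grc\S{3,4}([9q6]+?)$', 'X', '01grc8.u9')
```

The pattern matches exactly 2 of a digit (captured as 'val'); then the literal 'grc', then 3 to 4 of a non-whitespace character; then one or more of one of [9q6] (lazy) (captured); then anchored at the end.
`sub` substitutes 'X' at each match site.

'X'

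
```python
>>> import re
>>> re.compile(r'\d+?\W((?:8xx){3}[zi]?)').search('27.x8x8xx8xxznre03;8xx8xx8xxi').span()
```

The pattern matches one or more of a digit (lazy), then a non-word character; then the literal '8xx' repeated 3 times, then optionally one of [zi] (captured).
`search` walks the string left to right and returns the first match it finds.
The match spans [16:29] → '03;8xx8xx8xxi'.
Captured: group 1 = '8xx8xx8xxi'.

(16, 29)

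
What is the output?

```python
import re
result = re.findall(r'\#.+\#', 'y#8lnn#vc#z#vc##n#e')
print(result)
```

With no groups in the pattern, `findall` gives back each whole match — 1 here.

['#8lnn#vc#z#vc##n#']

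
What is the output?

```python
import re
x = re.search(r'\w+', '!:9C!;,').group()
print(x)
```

9C

This matches one or more of a word character.
`re.search` scans for the first position where the pattern succeeds.
The match spans [2:4] → '9C'.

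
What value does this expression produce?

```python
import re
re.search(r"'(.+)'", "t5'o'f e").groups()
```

Unlike `match`, `search` isn't anchored — it looks for the pattern anywhere in the string.
The match spans [2:5] → "'o'".
Captured: group 1 = 'o'.

('o',)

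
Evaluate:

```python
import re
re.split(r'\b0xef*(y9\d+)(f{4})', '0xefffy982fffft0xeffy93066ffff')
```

['', 'y982', 'ffff', 't0xeffy93066ffff']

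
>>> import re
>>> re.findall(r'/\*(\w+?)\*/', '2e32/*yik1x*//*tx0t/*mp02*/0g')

With a single group, `findall` returns only what that group captured — 2 items.

['yik1x', 'mp02']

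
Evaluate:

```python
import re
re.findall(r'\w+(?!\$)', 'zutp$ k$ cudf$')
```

The negative lookaround is zero-width — it rules out positions where the adjacent text would match, without consuming anything.
`findall` yields the raw match text (2 of them) because the pattern has no groups.

['zut', 'cud']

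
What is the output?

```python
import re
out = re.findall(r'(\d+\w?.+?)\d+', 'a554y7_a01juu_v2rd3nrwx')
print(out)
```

This matches one or more of a digit, then optionally a word character, then one or more of any character (lazy) (captured); then one or more of a digit.
A `+?`/`*?`/`{m,n}?` starts at its minimum and grows only as far as needed for what follows to match.
Matches: at [1:10] match '554y7_a01', group 1 = '554y7_a'; at [15:19] match '2rd3', group 1 = '2rd'.
One capturing group, so `findall` returns just the captured substring from each match — 2 in all.

['554y7_a', '2rd']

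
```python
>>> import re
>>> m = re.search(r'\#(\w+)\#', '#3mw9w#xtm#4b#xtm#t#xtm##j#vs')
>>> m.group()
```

'#3mw9w#'

Unlike `match`, `search` isn't anchored — it looks for the pattern anywhere in the string.
The match spans [0:7] → '#3mw9w#'.
Captured: group 1 = '3mw9w'.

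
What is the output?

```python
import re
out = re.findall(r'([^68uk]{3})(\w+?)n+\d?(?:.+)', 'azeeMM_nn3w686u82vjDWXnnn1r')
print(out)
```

[('aze', 'eMM_')]

With the lazy modifier that quantifier settles for the fewest repetitions that let the rest of the pattern succeed (the atoms after it are unaffected and can still be greedy).
`findall` packs the 2 group values into a tuple for every match.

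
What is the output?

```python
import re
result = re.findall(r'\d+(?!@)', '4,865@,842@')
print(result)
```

The negative lookaround is zero-width — it rules out positions where the adjacent text would match, without consuming anything.
Matches: at [0:1] → '4'; at [2:4] → '86'; at [7:9] → '84'.
Since nothing is captured, `findall` lists the 3 matched substrings directly.

['4', '86', '84']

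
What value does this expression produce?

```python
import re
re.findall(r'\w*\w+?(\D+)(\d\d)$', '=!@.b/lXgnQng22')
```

[('/lXgnQng', '22')]

This matches zero or more of a word character; then one or more of a word character (lazy); then one or more of a non-digit (captured); then a digit, then a digit (captured); then anchored at the end.
Walking the string: at [4:15] match 'b/lXgnQng22', groups = ('/lXgnQng', '22').
2 groups means the one result is a tuple of 2 captured strings — 1 here.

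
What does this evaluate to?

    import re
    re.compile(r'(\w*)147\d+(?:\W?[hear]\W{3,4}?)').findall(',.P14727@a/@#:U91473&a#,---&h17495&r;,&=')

This matches zero or more of a word character (captured); then the literal '147', then one or more of a digit; then optionally a non-word character, then one of [hear], then 3 to 4 of a non-word character (lazy) (non-capturing group).
Matches: at [2:13] match 'P14727@a/@#', group 1 = 'P'; at [14:25] match 'U91473&a#,-', group 1 = 'U9'.
`findall` collects group 1 from each match (2 total).

['P', 'U9']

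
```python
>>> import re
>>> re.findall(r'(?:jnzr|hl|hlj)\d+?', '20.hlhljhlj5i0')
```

['hlj5']

Scanning left to right: at [8:12] → 'hlj5'.
Since nothing is captured, `findall` lists the 1 matched substring directly.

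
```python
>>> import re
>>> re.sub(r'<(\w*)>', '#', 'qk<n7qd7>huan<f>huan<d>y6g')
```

Each match is replaced by '#'.

'qk#huan#huan#y6g'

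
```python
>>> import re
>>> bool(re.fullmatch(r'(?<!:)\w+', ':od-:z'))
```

False

`fullmatch` succeeds only if the pattern covers the string from start to end.
Here there's no way to consume every character, so the call returns None, and `bool(None)` is False.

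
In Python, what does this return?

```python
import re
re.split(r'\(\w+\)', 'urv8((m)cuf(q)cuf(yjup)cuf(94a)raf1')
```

['urv8(', 'cuf', 'cuf', 'cuf', 'raf1']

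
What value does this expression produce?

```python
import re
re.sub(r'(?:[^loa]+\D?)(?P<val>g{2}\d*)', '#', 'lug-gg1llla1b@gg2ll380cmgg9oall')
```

'l#llla#ll#oall'

This matches one or more of any character except [loa], then optionally a non-digit (non-capturing group); then exactly 2 of a literal 'g', then zero or more of a digit (captured as 'val').
Every occurrence is swapped for '#'.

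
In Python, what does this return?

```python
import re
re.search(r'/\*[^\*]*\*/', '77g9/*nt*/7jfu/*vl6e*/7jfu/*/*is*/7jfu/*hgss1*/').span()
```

The match spans [4:10] → '/*nt*/'.

(4, 10)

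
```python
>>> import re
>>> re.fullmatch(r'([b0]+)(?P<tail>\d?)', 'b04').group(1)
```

'b0'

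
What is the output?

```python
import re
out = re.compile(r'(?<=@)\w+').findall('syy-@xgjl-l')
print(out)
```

['xgjl']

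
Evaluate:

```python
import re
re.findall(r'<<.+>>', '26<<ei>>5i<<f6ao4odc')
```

With no groups in the pattern, `findall` gives back each whole match — 1 here.

['<<ei>>']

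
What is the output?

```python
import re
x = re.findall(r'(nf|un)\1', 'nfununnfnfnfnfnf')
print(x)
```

`\1` has to match the exact text group 1 already captured.
Because there's exactly one group, `findall` drops the full match and keeps group 1 from each hit.

['un', 'nf', 'nf']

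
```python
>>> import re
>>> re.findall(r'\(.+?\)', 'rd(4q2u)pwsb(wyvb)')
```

Since nothing is captured, `findall` lists the 2 matched substrings directly.

['(4q2u)', '(wyvb)']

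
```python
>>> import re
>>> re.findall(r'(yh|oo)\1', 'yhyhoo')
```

The backreference `\1` re-matches whatever the first group consumed, character for character.
`findall` collects group 1 from the one match (1 total).

['yh']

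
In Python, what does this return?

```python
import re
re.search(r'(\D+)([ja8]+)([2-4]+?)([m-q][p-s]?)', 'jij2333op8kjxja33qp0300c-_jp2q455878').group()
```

This matches one or more of a non-digit (captured); then one or more of one of [ja8] (captured); then one or more of a character in [2-4] (lazy) (captured); then a character in [m-q], then optionally a character in [p-s] (captured).
`search` walks the string left to right and returns the first match it finds.
The match spans [0:9] → 'jij2333op'.
Captured: group 1 = 'ji', group 2 = 'j', group 3 = '2333', group 4 = 'op'.

'jij2333op'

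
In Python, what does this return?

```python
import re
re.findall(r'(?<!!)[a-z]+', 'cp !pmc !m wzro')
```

A negative assertion filters positions out without eating any characters.
Walking the string: at [0:2] → 'cp'; at [5:7] → 'mc'; at [11:15] → 'wzro'.
With no groups in the pattern, `findall` gives back each whole match — 3 here.

['cp', 'mc', 'wzro']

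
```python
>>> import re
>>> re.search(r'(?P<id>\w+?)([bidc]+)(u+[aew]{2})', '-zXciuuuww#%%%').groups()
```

('zX', 'ci', 'uuuww')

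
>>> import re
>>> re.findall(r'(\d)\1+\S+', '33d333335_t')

After group 1 captures some text, `\1` only succeeds where that same text appears again.
Scanning left to right: at [0:11] match '33d333335_t', group 1 = '3'.
Because there's exactly one group, `findall` drops the full match and keeps group 1 from the one hit.

['3']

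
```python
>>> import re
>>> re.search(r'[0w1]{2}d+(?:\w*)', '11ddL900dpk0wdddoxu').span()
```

Pattern: exactly 2 of one of [0w1], then one or more of the literal 'd'; then zero or more of a word character (non-capturing group).
The match spans [0:19] → '11ddL900dpk0wdddoxu'.

(0, 19)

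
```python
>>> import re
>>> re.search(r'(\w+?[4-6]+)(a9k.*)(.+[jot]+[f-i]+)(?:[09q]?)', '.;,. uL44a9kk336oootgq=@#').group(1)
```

'uL44'

The match spans [5:22] → 'uL44a9kk336oootgq'.
Captured: group 1 = 'uL44', group 2 = 'a9kk336oo', group 3 = 'otg'.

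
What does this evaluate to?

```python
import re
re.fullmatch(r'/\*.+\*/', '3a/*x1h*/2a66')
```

None

`re.fullmatch` is like wrapping the pattern in `^…$` (in single-line mode).
Here the string isn't matched end-to-end, so the call returns None.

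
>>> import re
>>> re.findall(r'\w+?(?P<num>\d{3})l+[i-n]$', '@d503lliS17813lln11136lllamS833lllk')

Pattern: one or more of a word character (lazy); then exactly 3 of a digit (captured as 'num'); then one or more of the literal 'l', then a character in [i-n]; then anchored at the end.
Walking the string: at [1:35] match 'd503lliS17813lln11136lllamS833lllk', group 1 = '833'.
With a single group, `findall` returns only what that group captured — 1 item.

['833']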